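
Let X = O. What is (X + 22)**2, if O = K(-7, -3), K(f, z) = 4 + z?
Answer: 529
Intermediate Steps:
O = 1 (O = 4 - 3 = 1)
X = 1
(X + 22)**2 = (1 + 22)**2 = 23**2 = 529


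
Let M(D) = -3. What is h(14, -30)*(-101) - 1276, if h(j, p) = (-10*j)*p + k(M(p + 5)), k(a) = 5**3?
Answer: -438101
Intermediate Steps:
k(a) = 125
h(j, p) = 125 - 10*j*p (h(j, p) = (-10*j)*p + 125 = -10*j*p + 125 = 125 - 10*j*p)
h(14, -30)*(-101) - 1276 = (125 - 10*14*(-30))*(-101) - 1276 = (125 + 4200)*(-101) - 1276 = 4325*(-101) - 1276 = -436825 - 1276 = -438101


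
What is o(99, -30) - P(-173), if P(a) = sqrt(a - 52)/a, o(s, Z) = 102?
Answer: 102 + 15*I/173 ≈ 102.0 + 0.086705*I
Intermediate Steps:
P(a) = sqrt(-52 + a)/a
o(99, -30) - P(-173) = 102 - sqrt(-52 - 173)/(-173) = 102 - (-1)*sqrt(-225)/173 = 102 - (-1)*15*I/173 = 102 - (-15)*I/173 = 102 + 15*I/173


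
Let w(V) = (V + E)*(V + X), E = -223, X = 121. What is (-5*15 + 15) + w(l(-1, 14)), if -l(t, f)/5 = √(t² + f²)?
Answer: -22118 + 510*√197 ≈ -14960.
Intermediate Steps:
l(t, f) = -5*√(f² + t²) (l(t, f) = -5*√(t² + f²) = -5*√(f² + t²))
w(V) = (-223 + V)*(121 + V) (w(V) = (V - 223)*(V + 121) = (-223 + V)*(121 + V))
(-5*15 + 15) + w(l(-1, 14)) = (-5*15 + 15) + (-26983 + (-5*√(14² + (-1)²))² - (-510)*√(14² + (-1)²)) = (-75 + 15) + (-26983 + (-5*√(196 + 1))² - (-510)*√(196 + 1)) = -60 + (-26983 + (-5*√197)² - (-510)*√197) = -60 + (-26983 + 4925 + 510*√197) = -60 + (-22058 + 510*√197) = -22118 + 510*√197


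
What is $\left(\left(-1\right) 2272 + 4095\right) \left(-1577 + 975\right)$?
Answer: $-1097446$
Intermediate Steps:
$\left(\left(-1\right) 2272 + 4095\right) \left(-1577 + 975\right) = \left(-2272 + 4095\right) \left(-602\right) = 1823 \left(-602\right) = -1097446$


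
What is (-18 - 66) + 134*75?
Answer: 9966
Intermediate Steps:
(-18 - 66) + 134*75 = -84 + 10050 = 9966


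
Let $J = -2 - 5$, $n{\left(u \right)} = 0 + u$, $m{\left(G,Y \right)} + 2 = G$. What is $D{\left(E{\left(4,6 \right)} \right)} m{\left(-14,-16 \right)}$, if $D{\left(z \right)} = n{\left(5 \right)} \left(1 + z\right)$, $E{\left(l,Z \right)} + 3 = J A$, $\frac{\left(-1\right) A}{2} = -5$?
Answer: $5760$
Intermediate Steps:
$m{\left(G,Y \right)} = -2 + G$
$A = 10$ ($A = \left(-2\right) \left(-5\right) = 10$)
$n{\left(u \right)} = u$
$J = -7$ ($J = -2 - 5 = -7$)
$E{\left(l,Z \right)} = -73$ ($E{\left(l,Z \right)} = -3 - 70 = -73$)
$D{\left(z \right)} = 5 + 5 z$ ($D{\left(z \right)} = 5 \left(1 + z\right) = 5 + 5 z$)
$D{\left(E{\left(4,6 \right)} \right)} m{\left(-14,-16 \right)} = \left(5 + 5 \left(-73\right)\right) \left(-2 - 14\right) = \left(5 - 365\right) \left(-16\right) = \left(-360\right) \left(-16\right) = 5760$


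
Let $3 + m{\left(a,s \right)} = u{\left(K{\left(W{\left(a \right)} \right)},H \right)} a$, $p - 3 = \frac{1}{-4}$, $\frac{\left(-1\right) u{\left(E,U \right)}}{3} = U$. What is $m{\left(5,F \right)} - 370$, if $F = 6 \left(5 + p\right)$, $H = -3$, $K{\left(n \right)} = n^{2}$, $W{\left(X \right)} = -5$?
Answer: $-328$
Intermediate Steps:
$u{\left(E,U \right)} = - 3 U$
$p = \frac{11}{4}$ ($p = 3 + \frac{1}{-4} = 3 - \frac{1}{4} = \frac{11}{4} \approx 2.75$)
$F = \frac{93}{2}$ ($F = 6 \left(5 + \frac{11}{4}\right) = 6 \cdot \frac{31}{4} = \frac{93}{2} \approx 46.5$)
$m{\left(a,s \right)} = -3 + 9 a$ ($m{\left(a,s \right)} = -3 + \left(-3\right) \left(-3\right) a = -3 + 9 a$)
$m{\left(5,F \right)} - 370 = \left(-3 + 9 \cdot 5\right) - 370 = \left(-3 + 45\right) - 370 = 42 - 370 = -328$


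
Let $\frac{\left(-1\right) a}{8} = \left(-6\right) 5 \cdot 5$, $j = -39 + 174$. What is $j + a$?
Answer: $1335$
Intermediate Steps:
$j = 135$
$a = 1200$ ($a = - 8 \left(-6\right) 5 \cdot 5 = - 8 \left(\left(-30\right) 5\right) = \left(-8\right) \left(-150\right) = 1200$)
$j + a = 135 + 1200 = 1335$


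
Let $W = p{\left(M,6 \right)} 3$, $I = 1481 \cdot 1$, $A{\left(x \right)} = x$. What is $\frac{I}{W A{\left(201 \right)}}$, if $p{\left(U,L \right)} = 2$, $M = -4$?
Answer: $\frac{1481}{1206} \approx 1.228$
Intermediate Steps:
$I = 1481$
$W = 6$ ($W = 2 \cdot 3 = 6$)
$\frac{I}{W A{\left(201 \right)}} = \frac{1481}{6 \cdot 201} = \frac{1481}{1206}$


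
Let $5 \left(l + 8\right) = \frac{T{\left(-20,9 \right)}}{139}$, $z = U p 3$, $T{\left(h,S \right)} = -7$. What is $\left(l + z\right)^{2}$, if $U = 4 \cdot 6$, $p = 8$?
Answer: $\frac{155829931009}{483025} \approx 3.2261 \cdot 10^{5}$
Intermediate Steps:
$U = 24$
$z = 576$ ($z = 24 \cdot 8 \cdot 3 = 192 \cdot 3 = 576$)
$l = - \frac{5567}{695}$ ($l = -8 + \frac{\left(-7\right) \frac{1}{139}}{5} = -8 + \frac{1}{5} \left(- \frac{7}{139}\right) = -8 - \frac{7}{695} = - \frac{5567}{695} \approx -8.0101$)
$\left(l + z\right)^{2} = \left(- \frac{5567}{695} + 576\right)^{2} = \left(\frac{394753}{695}\right)^{2} = \frac{155829931009}{483025}$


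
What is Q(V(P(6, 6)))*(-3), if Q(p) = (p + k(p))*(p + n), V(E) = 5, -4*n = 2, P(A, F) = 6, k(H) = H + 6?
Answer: -216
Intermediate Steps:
k(H) = 6 + H
n = -½ (n = -¼*2 = -½ ≈ -0.50000)
Q(p) = (6 + 2*p)*(-½ + p) (Q(p) = (p + (6 + p))*(p - ½) = (6 + 2*p)*(-½ + p))
Q(V(P(6, 6)))*(-3) = (-3 + 2*5² + 5*5)*(-3) = (-3 + 2*25 + 25)*(-3) = (-3 + 50 + 25)*(-3) = 72*(-3) = -216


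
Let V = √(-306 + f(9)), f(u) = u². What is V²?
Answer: -225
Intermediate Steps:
V = 15*I (V = √(-306 + 9²) = √(-306 + 81) = √(-225) = 15*I ≈ 15.0*I)
V² = (15*I)² = -225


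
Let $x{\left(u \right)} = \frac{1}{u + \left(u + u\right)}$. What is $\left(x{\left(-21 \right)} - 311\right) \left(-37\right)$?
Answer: $\frac{724978}{63} \approx 11508.0$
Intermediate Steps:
$x{\left(u \right)} = \frac{1}{3 u}$ ($x{\left(u \right)} = \frac{1}{u + 2 u} = \frac{1}{3 u}$)
$\left(x{\left(-21 \right)} - 311\right) \left(-37\right) = \left(\frac{1}{3 \left(-21\right)} - 311\right) \left(-37\right) = \left(\frac{1}{3} \left(- \frac{1}{21}\right) - 311\right) \left(-37\right) = \left(- \frac{1}{63} - 311\right) \left(-37\right) = \left(- \frac{19594}{63}\right) \left(-37\right) = \frac{724978}{63}$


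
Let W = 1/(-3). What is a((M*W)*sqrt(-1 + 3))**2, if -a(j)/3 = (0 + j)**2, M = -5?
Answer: 2500/9 ≈ 277.78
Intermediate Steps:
W = -1/3 ≈ -0.33333
a(j) = -3*j**2 (a(j) = -3*(0 + j)**2 = -3*j**2)
a((M*W)*sqrt(-1 + 3))**2 = (-3*((-5*(-1/3))*sqrt(-1 + 3))**2)**2 = (-3*(5*sqrt(2)/3)**2)**2 = (-3*50/9)**2 = (-50/3)**2 = 2500/9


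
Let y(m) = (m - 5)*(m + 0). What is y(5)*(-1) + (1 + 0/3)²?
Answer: 1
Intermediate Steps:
y(m) = m*(-5 + m) (y(m) = (-5 + m)*m = m*(-5 + m))
y(5)*(-1) + (1 + 0/3)² = (5*(-5 + 5))*(-1) + (1 + 0/3)² = (5*0)*(-1) + (1 + 0*(⅓))² = 0*(-1) + (1 + 0)² = 0 + 1² = 0 + 1 = 1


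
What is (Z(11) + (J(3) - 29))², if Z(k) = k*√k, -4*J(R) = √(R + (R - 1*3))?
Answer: (116 + √3 - 44*√11)²/16 ≈ 49.701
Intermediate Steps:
J(R) = -√(-3 + 2*R)/4 (J(R) = -√(R + (R - 1*3))/4 = -√(R + (R - 3))/4 = -√(R + (-3 + R))/4 = -√(-3 + 2*R)/4)
Z(k) = k^(3/2)
(Z(11) + (J(3) - 29))² = (11^(3/2) + (-√(-3 + 2*3)/4 - 29))² = (11*√11 + (-√(-3 + 6)/4 - 29))² = (11*√11 + (-√3/4 - 29))² = (11*√11 + (-29 - √3/4))² = (-29 + 11*√11 - √3/4)²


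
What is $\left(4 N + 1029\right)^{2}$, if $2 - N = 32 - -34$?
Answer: $597529$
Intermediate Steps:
$N = -64$ ($N = 2 - \left(32 - -34\right) = 2 - \left(32 + 34\right) = 2 - 66 = -64$)
$\left(4 N + 1029\right)^{2} = \left(4 \left(-64\right) + 1029\right)^{2} = \left(-256 + 1029\right)^{2} = 773^{2} = 597529$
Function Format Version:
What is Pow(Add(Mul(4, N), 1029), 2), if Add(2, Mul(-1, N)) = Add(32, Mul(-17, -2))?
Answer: 597529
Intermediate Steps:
N = -64 (N = Add(2, Mul(-1, Add(32, Mul(-17, -2)))) = Add(2, Mul(-1, Add(32, 34))) = Add(2, Mul(-1, 66)) = Add(2, -66) = -64)
Pow(Add(Mul(4, N), 1029), 2) = Pow(Add(Mul(4, -64), 1029), 2) = Pow(Add(-256, 1029), 2) = Pow(773, 2) = 597529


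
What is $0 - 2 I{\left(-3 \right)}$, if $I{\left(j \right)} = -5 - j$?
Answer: $4$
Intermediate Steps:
$0 - 2 I{\left(-3 \right)} = 0 - 2 \left(-5 - -3\right) = 0 - 2 \left(-5 + 3\right) = 0 - -4 = 0 + 4 = 4$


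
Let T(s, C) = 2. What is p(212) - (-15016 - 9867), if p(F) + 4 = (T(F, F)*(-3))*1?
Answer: 24873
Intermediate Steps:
p(F) = -10 (p(F) = -4 + (2*(-3))*1 = -4 - 6*1 = -4 - 6 = -10)
p(212) - (-15016 - 9867) = -10 - (-15016 - 9867) = -10 - 1*(-24883) = -10 + 24883 = 24873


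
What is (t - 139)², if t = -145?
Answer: 80656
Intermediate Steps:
(t - 139)² = (-145 - 139)² = (-284)² = 80656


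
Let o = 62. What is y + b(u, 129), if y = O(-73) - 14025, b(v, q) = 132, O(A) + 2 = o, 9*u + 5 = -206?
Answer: -13833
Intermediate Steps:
u = -211/9 (u = -5/9 + (⅑)*(-206) = -5/9 - 206/9 = -211/9 ≈ -23.444)
O(A) = 60 (O(A) = -2 + 62 = 60)
y = -13965 (y = 60 - 14025 = -13965)
y + b(u, 129) = -13965 + 132 = -13833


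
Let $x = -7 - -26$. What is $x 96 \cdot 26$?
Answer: $47424$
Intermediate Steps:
$x = 19$ ($x = -7 + 26 = 19$)
$x 96 \cdot 26 = 19 \cdot 96 \cdot 26 = 1824 \cdot 26 = 47424$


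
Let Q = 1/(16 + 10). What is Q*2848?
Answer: 1424/13 ≈ 109.54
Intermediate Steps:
Q = 1/26 ≈ 0.038462
Q*2848 = (1/26)*2848 = 1424/13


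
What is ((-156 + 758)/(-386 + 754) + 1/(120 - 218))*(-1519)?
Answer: -454367/184 ≈ -2469.4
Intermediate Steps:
((-156 + 758)/(-386 + 754) + 1/(120 - 218))*(-1519) = (602/368 + 1/(-98))*(-1519) = (602*(1/368) - 1/98)*(-1519) = (301/184 - 1/98)*(-1519) = (14657/9016)*(-1519) = -454367/184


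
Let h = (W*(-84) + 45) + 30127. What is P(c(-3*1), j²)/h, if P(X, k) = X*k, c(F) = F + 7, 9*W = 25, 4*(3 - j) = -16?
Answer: 147/22454 ≈ 0.0065467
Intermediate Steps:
j = 7 (j = 3 - ¼*(-16) = 3 + 4 = 7)
W = 25/9 (W = (⅑)*25 = 25/9 ≈ 2.7778)
c(F) = 7 + F
h = 89816/3 (h = ((25/9)*(-84) + 45) + 30127 = (-700/3 + 45) + 30127 = -565/3 + 30127 = 89816/3 ≈ 29939.)
P(c(-3*1), j²)/h = ((7 - 3*1)*7²)/(89816/3) = ((7 - 3)*49)*(3/89816) = (4*49)*(3/89816) = 196*(3/89816) = 147/22454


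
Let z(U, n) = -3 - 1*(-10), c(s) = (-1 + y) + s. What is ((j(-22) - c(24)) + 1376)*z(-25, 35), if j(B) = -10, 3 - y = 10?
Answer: 9450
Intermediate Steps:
y = -7 (y = 3 - 1*10 = 3 - 10 = -7)
c(s) = -8 + s (c(s) = (-1 - 7) + s = -8 + s)
z(U, n) = 7 (z(U, n) = -3 + 10 = 7)
((j(-22) - c(24)) + 1376)*z(-25, 35) = ((-10 - (-8 + 24)) + 1376)*7 = ((-10 - 1*16) + 1376)*7 = ((-10 - 16) + 1376)*7 = (-26 + 1376)*7 = 1350*7 = 9450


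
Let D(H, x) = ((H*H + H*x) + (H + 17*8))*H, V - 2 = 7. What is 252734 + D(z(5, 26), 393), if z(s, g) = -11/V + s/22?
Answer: 1963789948495/7762392 ≈ 2.5299e+5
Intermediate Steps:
V = 9 (V = 2 + 7 = 9)
z(s, g) = -11/9 + s/22
D(H, x) = H*(136 + H + H² + H*x) (D(H, x) = ((H² + H*x) + (H + 136))*H = ((H² + H*x) + (136 + H))*H = (136 + H + H² + H*x)*H = H*(136 + H + H² + H*x))
252734 + D(z(5, 26), 393) = 252734 + (-11/9 + (1/22)*5)*(136 + (-11/9 + (1/22)*5) + (-11/9 + (1/22)*5)² + (-11/9 + (1/22)*5)*393) = 252734 + (-11/9 + 5/22)*(136 + (-11/9 + 5/22) + (-11/9 + 5/22)² + (-11/9 + 5/22)*393) = 252734 - 197*(136 - 197/198 + (-197/198)² - 197/198*393)/198 = 252734 - 197*(136 - 197/198 + 38809/39204 - 25807/66)/198 = 252734 - 197/198*(-9997811/39204) = 252734 + 1969568767/7762392 = 1963789948495/7762392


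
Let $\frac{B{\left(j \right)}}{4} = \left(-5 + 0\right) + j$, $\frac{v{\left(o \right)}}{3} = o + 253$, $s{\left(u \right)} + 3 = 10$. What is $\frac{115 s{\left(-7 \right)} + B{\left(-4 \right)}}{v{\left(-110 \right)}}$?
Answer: $\frac{769}{429} \approx 1.7925$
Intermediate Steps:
$s{\left(u \right)} = 7$ ($s{\left(u \right)} = -3 + 10 = 7$)
$v{\left(o \right)} = 759 + 3 o$ ($v{\left(o \right)} = 3 \left(o + 253\right) = 3 \left(253 + o\right) = 759 + 3 o$)
$B{\left(j \right)} = -20 + 4 j$ ($B{\left(j \right)} = 4 \left(\left(-5 + 0\right) + j\right) = 4 \left(-5 + j\right) = -20 + 4 j$)
$\frac{115 s{\left(-7 \right)} + B{\left(-4 \right)}}{v{\left(-110 \right)}} = \frac{115 \cdot 7 + \left(-20 + 4 \left(-4\right)\right)}{759 + 3 \left(-110\right)} = \frac{805 - 36}{759 - 330} = \frac{805 - 36}{429} = 769 \cdot \frac{1}{429} = \frac{769}{429}$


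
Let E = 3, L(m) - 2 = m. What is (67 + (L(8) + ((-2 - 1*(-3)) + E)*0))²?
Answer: 5929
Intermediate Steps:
L(m) = 2 + m
(67 + (L(8) + ((-2 - 1*(-3)) + E)*0))² = (67 + ((2 + 8) + ((-2 - 1*(-3)) + 3)*0))² = (67 + (10 + ((-2 + 3) + 3)*0))² = (67 + (10 + (1 + 3)*0))² = (67 + (10 + 4*0))² = (67 + (10 + 0))² = (67 + 10)² = 77² = 5929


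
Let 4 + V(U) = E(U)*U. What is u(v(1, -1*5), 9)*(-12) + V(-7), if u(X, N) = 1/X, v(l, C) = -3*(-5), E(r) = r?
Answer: 221/5 ≈ 44.200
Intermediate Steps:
v(l, C) = 15
V(U) = -4 + U² (V(U) = -4 + U*U = -4 + U²)
u(v(1, -1*5), 9)*(-12) + V(-7) = -12/15 + (-4 + (-7)²) = (1/15)*(-12) + (-4 + 49) = -⅘ + 45 = 221/5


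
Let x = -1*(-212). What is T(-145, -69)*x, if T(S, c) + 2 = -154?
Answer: -33072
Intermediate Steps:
T(S, c) = -156 (T(S, c) = -2 - 154 = -156)
x = 212
T(-145, -69)*x = -156*212 = -33072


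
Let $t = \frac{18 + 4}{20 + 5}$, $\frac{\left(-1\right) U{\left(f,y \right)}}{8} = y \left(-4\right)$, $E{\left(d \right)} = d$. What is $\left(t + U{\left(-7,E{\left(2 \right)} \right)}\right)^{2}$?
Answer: $\frac{2630884}{625} \approx 4209.4$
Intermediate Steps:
$U{\left(f,y \right)} = 32 y$ ($U{\left(f,y \right)} = - 8 y \left(-4\right) = - 8 \left(- 4 y\right) = 32 y$)
$t = \frac{22}{25} \approx 0.88$
$\left(t + U{\left(-7,E{\left(2 \right)} \right)}\right)^{2} = \left(\frac{22}{25} + 32 \cdot 2\right)^{2} = \left(\frac{22}{25} + 64\right)^{2} = \left(\frac{1622}{25}\right)^{2} = \frac{2630884}{625}$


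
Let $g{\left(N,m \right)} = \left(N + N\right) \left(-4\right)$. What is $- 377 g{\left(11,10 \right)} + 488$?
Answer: $33664$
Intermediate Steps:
$g{\left(N,m \right)} = - 8 N$ ($g{\left(N,m \right)} = 2 N \left(-4\right) = - 8 N$)
$- 377 g{\left(11,10 \right)} + 488 = - 377 \left(\left(-8\right) 11\right) + 488 = \left(-377\right) \left(-88\right) + 488 = 33176 + 488 = 33664$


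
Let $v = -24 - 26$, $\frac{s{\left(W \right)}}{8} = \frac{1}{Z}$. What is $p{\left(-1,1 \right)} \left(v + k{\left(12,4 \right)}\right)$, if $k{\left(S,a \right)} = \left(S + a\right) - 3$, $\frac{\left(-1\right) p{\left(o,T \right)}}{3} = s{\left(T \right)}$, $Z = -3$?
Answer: $-296$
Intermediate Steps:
$s{\left(W \right)} = - \frac{8}{3}$ ($s{\left(W \right)} = \frac{8}{-3} = 8 \left(- \frac{1}{3}\right) = - \frac{8}{3}$)
$p{\left(o,T \right)} = 8$ ($p{\left(o,T \right)} = \left(-3\right) \left(- \frac{8}{3}\right) = 8$)
$k{\left(S,a \right)} = -3 + S + a$
$v = -50$
$p{\left(-1,1 \right)} \left(v + k{\left(12,4 \right)}\right) = 8 \left(-50 + \left(-3 + 12 + 4\right)\right) = 8 \left(-50 + 13\right) = 8 \left(-37\right) = -296$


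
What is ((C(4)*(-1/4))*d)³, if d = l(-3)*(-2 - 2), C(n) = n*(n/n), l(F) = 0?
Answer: 0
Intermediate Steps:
C(n) = n (C(n) = n*1 = n)
d = 0 (d = 0*(-2 - 2) = 0*(-4) = 0)
((C(4)*(-1/4))*d)³ = ((4*(-1/4))*0)³ = ((4*(-1*¼))*0)³ = ((4*(-¼))*0)³ = (-1*0)³ = 0³ = 0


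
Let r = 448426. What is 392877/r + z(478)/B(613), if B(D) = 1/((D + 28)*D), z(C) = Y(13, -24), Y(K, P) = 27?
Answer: 4757437476243/448426 ≈ 1.0609e+7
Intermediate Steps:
z(C) = 27
B(D) = 1/(D*(28 + D)) (B(D) = 1/((28 + D)*D) = 1/(D*(28 + D)))
392877/r + z(478)/B(613) = 392877/448426 + 27/((1/(613*(28 + 613)))) = 392877*(1/448426) + 27/(((1/613)/641)) = 392877/448426 + 27/(((1/613)*(1/641))) = 392877/448426 + 27/(1/392933) = 392877/448426 + 27*392933 = 392877/448426 + 10609191 = 4757437476243/448426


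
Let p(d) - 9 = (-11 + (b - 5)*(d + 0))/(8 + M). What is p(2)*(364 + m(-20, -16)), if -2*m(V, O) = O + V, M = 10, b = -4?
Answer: 25403/9 ≈ 2822.6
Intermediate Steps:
p(d) = 151/18 - d/2 (p(d) = 9 + (-11 + (-4 - 5)*(d + 0))/(8 + 10) = 9 + (-11 - 9*d)/18 = 9 + (-11 - 9*d)*(1/18) = 9 + (-11/18 - d/2) = 151/18 - d/2)
m(V, O) = -O/2 - V/2 (m(V, O) = -(O + V)/2 = -O/2 - V/2)
p(2)*(364 + m(-20, -16)) = (151/18 - 1/2*2)*(364 + (-1/2*(-16) - 1/2*(-20))) = (151/18 - 1)*(364 + (8 + 10)) = 133*(364 + 18)/18 = (133/18)*382 = 25403/9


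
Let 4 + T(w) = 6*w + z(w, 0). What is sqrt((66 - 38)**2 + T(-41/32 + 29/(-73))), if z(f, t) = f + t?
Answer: sqrt(262016418)/584 ≈ 27.717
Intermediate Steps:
T(w) = -4 + 7*w (T(w) = -4 + (6*w + (w + 0)) = -4 + (6*w + w) = -4 + 7*w)
sqrt((66 - 38)**2 + T(-41/32 + 29/(-73))) = sqrt((66 - 38)**2 + (-4 + 7*(-41/32 + 29/(-73)))) = sqrt(28**2 + (-4 + 7*(-41*1/32 + 29*(-1/73)))) = sqrt(784 + (-4 + 7*(-41/32 - 29/73))) = sqrt(784 + (-4 + 7*(-3921/2336))) = sqrt(784 + (-4 - 27447/2336)) = sqrt(784 - 36791/2336) = sqrt(1794633/2336) = sqrt(262016418)/584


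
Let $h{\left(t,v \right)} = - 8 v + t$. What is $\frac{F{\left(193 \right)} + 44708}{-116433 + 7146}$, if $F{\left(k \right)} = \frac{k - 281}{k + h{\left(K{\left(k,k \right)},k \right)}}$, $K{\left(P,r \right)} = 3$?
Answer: $- \frac{5022206}{12276573} \approx -0.40909$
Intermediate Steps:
$h{\left(t,v \right)} = t - 8 v$
$F{\left(k \right)} = \frac{-281 + k}{3 - 7 k}$ ($F{\left(k \right)} = \frac{k - 281}{k - \left(-3 + 8 k\right)} = \frac{-281 + k}{3 - 7 k}$)
$\frac{F{\left(193 \right)} + 44708}{-116433 + 7146} = \frac{\frac{281 - 193}{-3 + 7 \cdot 193} + 44708}{-116433 + 7146} = \frac{\frac{281 - 193}{-3 + 1351} + 44708}{-109287} = \left(\frac{1}{1348} \cdot 88 + 44708\right) \left(- \frac{1}{109287}\right) = \left(\frac{22}{337} + 44708\right) \left(- \frac{1}{109287}\right) = \frac{15066618}{337} \left(- \frac{1}{109287}\right) = - \frac{5022206}{12276573}$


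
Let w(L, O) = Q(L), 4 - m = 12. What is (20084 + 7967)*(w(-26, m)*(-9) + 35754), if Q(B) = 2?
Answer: 1002430536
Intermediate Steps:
m = -8 (m = 4 - 1*12 = 4 - 12 = -8)
w(L, O) = 2
(20084 + 7967)*(w(-26, m)*(-9) + 35754) = (20084 + 7967)*(2*(-9) + 35754) = 28051*(-18 + 35754) = 28051*35736 = 1002430536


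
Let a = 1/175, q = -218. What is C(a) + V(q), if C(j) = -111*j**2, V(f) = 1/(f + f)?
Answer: -79021/13352500 ≈ -0.0059181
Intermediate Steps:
a = 1/175 ≈ 0.0057143
V(f) = 1/(2*f)
C(a) + V(q) = -111*(1/175)**2 + (1/2)/(-218) = -111*1/30625 + (1/2)*(-1/218) = -111/30625 - 1/436 = -79021/13352500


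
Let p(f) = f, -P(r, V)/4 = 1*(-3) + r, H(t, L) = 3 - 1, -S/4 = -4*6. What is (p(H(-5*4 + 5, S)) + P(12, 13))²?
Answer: 1156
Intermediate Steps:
S = 96 (S = -(-16)*6 = -4*(-24) = 96)
H(t, L) = 2
P(r, V) = 12 - 4*r (P(r, V) = -4*(1*(-3) + r) = -4*(-3 + r) = 12 - 4*r)
(p(H(-5*4 + 5, S)) + P(12, 13))² = (2 + (12 - 4*12))² = (2 + (12 - 48))² = (2 - 36)² = (-34)² = 1156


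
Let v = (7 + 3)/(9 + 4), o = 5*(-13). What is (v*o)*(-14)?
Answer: 700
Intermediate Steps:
o = -65
v = 10/13 ≈ 0.76923
(v*o)*(-14) = ((10/13)*(-65))*(-14) = -50*(-14) = 700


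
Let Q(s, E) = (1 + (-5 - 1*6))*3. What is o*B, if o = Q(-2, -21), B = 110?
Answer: -3300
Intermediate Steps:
Q(s, E) = -30 (Q(s, E) = (1 + (-5 - 6))*3 = (1 - 11)*3 = -10*3 = -30)
o = -30
o*B = -30*110 = -3300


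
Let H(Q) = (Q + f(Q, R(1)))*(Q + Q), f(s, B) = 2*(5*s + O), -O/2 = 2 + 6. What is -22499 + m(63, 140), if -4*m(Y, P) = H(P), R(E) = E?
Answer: -128059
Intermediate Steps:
O = -16 (O = -2*(2 + 6) = -2*8 = -16)
f(s, B) = -32 + 10*s (f(s, B) = 2*(5*s - 16) = 2*(-16 + 5*s) = -32 + 10*s)
H(Q) = 2*Q*(-32 + 11*Q) (H(Q) = (Q + (-32 + 10*Q))*(Q + Q) = (-32 + 11*Q)*(2*Q) = 2*Q*(-32 + 11*Q))
m(Y, P) = -P*(-32 + 11*P)/2
-22499 + m(63, 140) = -22499 + (½)*140*(32 - 11*140) = -22499 + (½)*140*(32 - 1540) = -22499 + (½)*140*(-1508) = -22499 - 105560 = -128059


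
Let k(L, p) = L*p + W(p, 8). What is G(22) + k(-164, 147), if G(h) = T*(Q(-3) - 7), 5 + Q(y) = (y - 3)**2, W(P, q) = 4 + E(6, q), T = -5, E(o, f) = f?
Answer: -24216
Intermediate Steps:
W(P, q) = 4 + q
Q(y) = -5 + (-3 + y)**2 (Q(y) = -5 + (y - 3)**2 = -5 + (-3 + y)**2)
k(L, p) = 12 + L*p (k(L, p) = L*p + (4 + 8) = L*p + 12 = 12 + L*p)
G(h) = -120 (G(h) = -5*((-5 + (-3 - 3)**2) - 7) = -5*((-5 + (-6)**2) - 7) = -5*((-5 + 36) - 7) = -5*(31 - 7) = -5*24 = -120)
G(22) + k(-164, 147) = -120 + (12 - 164*147) = -120 + (12 - 24108) = -120 - 24096 = -24216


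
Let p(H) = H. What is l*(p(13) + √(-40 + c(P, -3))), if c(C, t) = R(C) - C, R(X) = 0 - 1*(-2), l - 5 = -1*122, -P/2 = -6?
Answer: -1521 - 585*I*√2 ≈ -1521.0 - 827.31*I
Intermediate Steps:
P = 12 (P = -2*(-6) = 12)
l = -117 (l = 5 - 1*122 = 5 - 122 = -117)
R(X) = 2 (R(X) = 0 + 2 = 2)
c(C, t) = 2 - C
l*(p(13) + √(-40 + c(P, -3))) = -117*(13 + √(-40 + (2 - 1*12))) = -117*(13 + √(-40 + (2 - 12))) = -117*(13 + √(-40 - 10)) = -117*(13 + √(-50)) = -117*(13 + 5*I*√2) = -1521 - 585*I*√2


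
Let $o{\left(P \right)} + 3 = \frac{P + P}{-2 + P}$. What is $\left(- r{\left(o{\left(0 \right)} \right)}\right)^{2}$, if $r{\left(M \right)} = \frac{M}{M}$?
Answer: $1$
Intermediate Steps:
$o{\left(P \right)} = -3 + \frac{2 P}{-2 + P}$ ($o{\left(P \right)} = -3 + \frac{P + P}{-2 + P} = -3 + \frac{2 P}{-2 + P}$)
$r{\left(M \right)} = 1$
$\left(- r{\left(o{\left(0 \right)} \right)}\right)^{2} = \left(\left(-1\right) 1\right)^{2} = \left(-1\right)^{2} = 1$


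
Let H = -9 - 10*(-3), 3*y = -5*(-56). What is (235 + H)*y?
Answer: 71680/3 ≈ 23893.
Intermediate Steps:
y = 280/3 (y = (-5*(-56))/3 = (⅓)*280 = 280/3 ≈ 93.333)
H = 21 (H = -9 + 30 = 21)
(235 + H)*y = (235 + 21)*(280/3) = 256*(280/3) = 71680/3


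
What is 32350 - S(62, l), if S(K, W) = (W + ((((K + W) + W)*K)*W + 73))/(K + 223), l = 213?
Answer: 2774936/285 ≈ 9736.6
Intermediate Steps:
S(K, W) = (73 + W + K*W*(K + 2*W))/(223 + K) (S(K, W) = (W + (((K + 2*W)*K)*W + 73))/(223 + K) = (W + ((K*(K + 2*W))*W + 73))/(223 + K) = (W + (K*W*(K + 2*W) + 73))/(223 + K) = (W + (73 + K*W*(K + 2*W)))/(223 + K) = (73 + W + K*W*(K + 2*W))/(223 + K))
32350 - S(62, l) = 32350 - (73 + 213 + 213*62² + 2*62*213²)/(223 + 62) = 32350 - (73 + 213 + 213*3844 + 2*62*45369)/285 = 32350 - (73 + 213 + 818772 + 5625756)/285 = 32350 - 6444814/285 = 2774936/285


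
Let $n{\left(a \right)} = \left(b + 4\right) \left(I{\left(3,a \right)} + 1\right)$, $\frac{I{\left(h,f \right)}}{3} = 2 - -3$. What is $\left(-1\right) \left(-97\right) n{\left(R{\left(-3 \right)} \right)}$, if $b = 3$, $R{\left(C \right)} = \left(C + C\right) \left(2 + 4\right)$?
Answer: $10864$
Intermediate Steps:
$I{\left(h,f \right)} = 15$ ($I{\left(h,f \right)} = 3 \left(2 - -3\right) = 3 \left(2 + 3\right) = 3 \cdot 5 = 15$)
$R{\left(C \right)} = 12 C$ ($R{\left(C \right)} = 2 C 6 = 12 C$)
$n{\left(a \right)} = 112$ ($n{\left(a \right)} = \left(3 + 4\right) \left(15 + 1\right) = 7 \cdot 16 = 112$)
$\left(-1\right) \left(-97\right) n{\left(R{\left(-3 \right)} \right)} = \left(-1\right) \left(-97\right) 112 = 97 \cdot 112 = 10864$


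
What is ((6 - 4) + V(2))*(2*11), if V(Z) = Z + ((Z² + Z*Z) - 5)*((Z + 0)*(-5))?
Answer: -572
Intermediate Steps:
V(Z) = Z - 5*Z*(-5 + 2*Z²) (V(Z) = Z + ((Z² + Z²) - 5)*(Z*(-5)) = Z + (2*Z² - 5)*(-5*Z) = Z + (-5 + 2*Z²)*(-5*Z) = Z - 5*Z*(-5 + 2*Z²))
((6 - 4) + V(2))*(2*11) = ((6 - 4) + (-10*2³ + 26*2))*(2*11) = (2 + (-10*8 + 52))*22 = (2 + (-80 + 52))*22 = (2 - 28)*22 = -26*22 = -572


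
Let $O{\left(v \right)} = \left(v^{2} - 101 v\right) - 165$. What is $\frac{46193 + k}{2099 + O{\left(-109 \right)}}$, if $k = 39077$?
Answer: $\frac{42635}{12412} \approx 3.435$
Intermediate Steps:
$O{\left(v \right)} = -165 + v^{2} - 101 v$
$\frac{46193 + k}{2099 + O{\left(-109 \right)}} = \frac{46193 + 39077}{2099 - \left(-10844 - 11881\right)} = \frac{85270}{2099 + \left(-165 + 11881 + 11009\right)} = \frac{85270}{2099 + 22725} = \frac{85270}{24824} = 85270 \cdot \frac{1}{24824} = \frac{42635}{12412}$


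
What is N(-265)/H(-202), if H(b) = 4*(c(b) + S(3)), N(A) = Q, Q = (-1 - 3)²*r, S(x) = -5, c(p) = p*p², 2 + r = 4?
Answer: -8/8242413 ≈ -9.7059e-7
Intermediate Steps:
r = 2 (r = -2 + 4 = 2)
c(p) = p³
Q = 32 (Q = (-1 - 3)²*2 = (-4)²*2 = 16*2 = 32)
N(A) = 32
H(b) = -20 + 4*b³ (H(b) = 4*(b³ - 5) = 4*(-5 + b³) = -20 + 4*b³)
N(-265)/H(-202) = 32/(-20 + 4*(-202)³) = 32/(-20 + 4*(-8242408)) = 32/(-20 - 32969632) = 32/(-32969652) = 32*(-1/32969652) = -8/8242413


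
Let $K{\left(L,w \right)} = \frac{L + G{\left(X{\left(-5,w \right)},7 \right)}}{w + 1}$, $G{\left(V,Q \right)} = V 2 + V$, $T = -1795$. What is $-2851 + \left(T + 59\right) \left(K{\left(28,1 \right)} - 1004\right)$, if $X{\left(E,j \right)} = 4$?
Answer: $1705373$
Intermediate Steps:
$G{\left(V,Q \right)} = 3 V$ ($G{\left(V,Q \right)} = 2 V + V = 3 V$)
$K{\left(L,w \right)} = \frac{12 + L}{1 + w}$ ($K{\left(L,w \right)} = \frac{L + 3 \cdot 4}{w + 1} = \frac{L + 12}{1 + w} = \frac{12 + L}{1 + w}$)
$-2851 + \left(T + 59\right) \left(K{\left(28,1 \right)} - 1004\right) = -2851 + \left(-1795 + 59\right) \left(\frac{12 + 28}{1 + 1} - 1004\right) = -2851 - 1736 \left(\frac{1}{2} \cdot 40 - 1004\right) = -2851 - 1736 \left(20 - 1004\right) = -2851 - -1708224 = -2851 + 1708224 = 1705373$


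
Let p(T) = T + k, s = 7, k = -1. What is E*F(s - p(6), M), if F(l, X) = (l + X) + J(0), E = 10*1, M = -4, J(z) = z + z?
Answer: -20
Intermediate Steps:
J(z) = 2*z
E = 10
p(T) = -1 + T (p(T) = T - 1 = -1 + T)
F(l, X) = X + l (F(l, X) = (l + X) + 2*0 = (X + l) + 0 = X + l)
E*F(s - p(6), M) = 10*(-4 + (7 - (-1 + 6))) = 10*(-4 + (7 - 1*5)) = 10*(-4 + (7 - 5)) = 10*(-4 + 2) = 10*(-2) = -20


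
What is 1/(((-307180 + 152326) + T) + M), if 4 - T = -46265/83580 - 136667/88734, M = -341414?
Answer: -82404308/40894118973019 ≈ -2.0151e-6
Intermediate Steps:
T = 502149525/82404308 (T = 4 - (-46265/83580 - 136667/88734) = 4 - (-46265*1/83580 - 136667*1/88734) = 4 - (-9253/16716 - 136667/88734) = 4 - 1*(-172532293/82404308) = 4 + 172532293/82404308 = 502149525/82404308 ≈ 6.0937)
1/(((-307180 + 152326) + T) + M) = 1/(((-307180 + 152326) + 502149525/82404308) - 341414) = 1/((-154854 + 502149525/82404308) - 341414) = 1/(-12760134561507/82404308 - 341414) = 1/(-40894118973019/82404308) = -82404308/40894118973019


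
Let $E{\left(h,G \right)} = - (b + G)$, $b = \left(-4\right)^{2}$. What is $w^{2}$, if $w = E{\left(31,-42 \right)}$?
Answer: $676$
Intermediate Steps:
$b = 16$
$E{\left(h,G \right)} = -16 - G$ ($E{\left(h,G \right)} = - (16 + G) = -16 - G$)
$w = 26$ ($w = -16 - -42 = -16 + 42 = 26$)
$w^{2} = 26^{2} = 676$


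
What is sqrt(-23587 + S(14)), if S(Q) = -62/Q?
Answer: 2*I*sqrt(288995)/7 ≈ 153.59*I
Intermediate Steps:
sqrt(-23587 + S(14)) = sqrt(-23587 - 62/14) = sqrt(-23587 - 62*1/14) = sqrt(-23587 - 31/7) = sqrt(-165140/7) = 2*I*sqrt(288995)/7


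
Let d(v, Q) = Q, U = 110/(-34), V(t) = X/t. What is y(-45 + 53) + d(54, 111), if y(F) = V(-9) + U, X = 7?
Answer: 16369/153 ≈ 106.99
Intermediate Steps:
V(t) = 7/t
U = -55/17 (U = 110*(-1/34) = -55/17 ≈ -3.2353)
y(F) = -614/153 (y(F) = 7/(-9) - 55/17 = 7*(-⅑) - 55/17 = -7/9 - 55/17 = -614/153)
y(-45 + 53) + d(54, 111) = -614/153 + 111 = 16369/153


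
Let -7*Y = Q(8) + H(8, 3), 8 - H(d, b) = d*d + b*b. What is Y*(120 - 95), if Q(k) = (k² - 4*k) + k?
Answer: 625/7 ≈ 89.286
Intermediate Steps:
H(d, b) = 8 - b² - d² (H(d, b) = 8 - (d*d + b*b) = 8 - (d² + b²) = 8 - (b² + d²) = 8 + (-b² - d²) = 8 - b² - d²)
Q(k) = k² - 3*k
Y = 25/7 (Y = -(8*(-3 + 8) + (8 - 1*3² - 1*8²))/7 = -(8*5 + (8 - 1*9 - 1*64))/7 = -(40 + (8 - 9 - 64))/7 = -(40 - 65)/7 = -⅐*(-25) = 25/7 ≈ 3.5714)
Y*(120 - 95) = 25*(120 - 95)/7 = (25/7)*25 = 625/7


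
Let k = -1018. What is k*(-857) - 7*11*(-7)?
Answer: 872965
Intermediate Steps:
k*(-857) - 7*11*(-7) = -1018*(-857) - 7*11*(-7) = 872426 - 77*(-7) = 872426 + 539 = 872965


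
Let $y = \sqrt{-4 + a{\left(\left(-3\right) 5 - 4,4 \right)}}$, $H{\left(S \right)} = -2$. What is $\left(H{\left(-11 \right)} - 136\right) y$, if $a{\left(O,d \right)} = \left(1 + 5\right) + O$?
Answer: $- 138 i \sqrt{17} \approx - 568.99 i$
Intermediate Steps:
$a{\left(O,d \right)} = 6 + O$
$y = i \sqrt{17}$ ($y = \sqrt{-4 + \left(6 - 19\right)} = \sqrt{-4 - 13} = \sqrt{-17} = i \sqrt{17} \approx 4.1231 i$)
$\left(H{\left(-11 \right)} - 136\right) y = \left(-2 - 136\right) i \sqrt{17} = - 138 i \sqrt{17}$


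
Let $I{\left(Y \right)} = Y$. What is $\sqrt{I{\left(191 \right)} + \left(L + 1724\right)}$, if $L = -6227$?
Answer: $14 i \sqrt{22} \approx 65.666 i$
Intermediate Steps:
$\sqrt{I{\left(191 \right)} + \left(L + 1724\right)} = \sqrt{191 + \left(-6227 + 1724\right)} = \sqrt{191 - 4503} = \sqrt{-4312} = 14 i \sqrt{22}$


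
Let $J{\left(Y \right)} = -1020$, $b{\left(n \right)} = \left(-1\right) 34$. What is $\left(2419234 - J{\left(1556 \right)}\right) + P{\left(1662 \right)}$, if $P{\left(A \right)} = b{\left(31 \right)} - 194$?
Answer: $2420026$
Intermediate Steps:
$b{\left(n \right)} = -34$
$P{\left(A \right)} = -228$ ($P{\left(A \right)} = -34 - 194 = -228$)
$\left(2419234 - J{\left(1556 \right)}\right) + P{\left(1662 \right)} = \left(2419234 - -1020\right) - 228 = \left(2419234 + 1020\right) - 228 = 2420254 - 228 = 2420026$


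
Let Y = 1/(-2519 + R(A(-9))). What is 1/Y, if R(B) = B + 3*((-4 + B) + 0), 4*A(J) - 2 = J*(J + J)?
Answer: -2367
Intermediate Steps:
A(J) = ½ + J²/2 (A(J) = ½ + (J*(J + J))/4 = ½ + (J*(2*J))/4 = ½ + (2*J²)/4 = ½ + J²/2)
R(B) = -12 + 4*B (R(B) = B + 3*(-4 + B) = B + (-12 + 3*B) = -12 + 4*B)
Y = -1/2367 (Y = 1/(-2519 + (-12 + 4*(½ + (½)*(-9)²))) = 1/(-2519 + (-12 + 4*(½ + (½)*81))) = 1/(-2519 + (-12 + 4*(½ + 81/2))) = 1/(-2519 + (-12 + 4*41)) = 1/(-2519 + (-12 + 164)) = 1/(-2519 + 152) = 1/(-2367) = -1/2367 ≈ -0.00042248)
1/Y = 1/(-1/2367) = -2367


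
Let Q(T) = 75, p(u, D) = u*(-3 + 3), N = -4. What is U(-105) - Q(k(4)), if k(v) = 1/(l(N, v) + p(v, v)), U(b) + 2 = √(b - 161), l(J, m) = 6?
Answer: -77 + I*√266 ≈ -77.0 + 16.31*I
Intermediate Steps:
p(u, D) = 0 (p(u, D) = u*0 = 0)
U(b) = -2 + √(-161 + b) (U(b) = -2 + √(b - 161) = -2 + √(-161 + b))
k(v) = ⅙ (k(v) = 1/(6 + 0) = 1/6 = ⅙)
U(-105) - Q(k(4)) = (-2 + √(-161 - 105)) - 1*75 = (-2 + √(-266)) - 75 = (-2 + I*√266) - 75 = -77 + I*√266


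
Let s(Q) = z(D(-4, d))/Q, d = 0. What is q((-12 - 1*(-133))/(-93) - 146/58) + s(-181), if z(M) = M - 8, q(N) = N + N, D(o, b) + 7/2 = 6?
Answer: -7426085/976314 ≈ -7.6062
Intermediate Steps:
D(o, b) = 5/2 (D(o, b) = -7/2 + 6 = 5/2)
q(N) = 2*N
z(M) = -8 + M
s(Q) = -11/(2*Q) (s(Q) = (-8 + 5/2)/Q = -11/(2*Q))
q((-12 - 1*(-133))/(-93) - 146/58) + s(-181) = 2*((-12 - 1*(-133))/(-93) - 146/58) - 11/2/(-181) = 2*((-12 + 133)*(-1/93) - 146*1/58) - 11/2*(-1/181) = 2*(121*(-1/93) - 73/29) + 11/362 = 2*(-121/93 - 73/29) + 11/362 = 2*(-10298/2697) + 11/362 = -20596/2697 + 11/362 = -7426085/976314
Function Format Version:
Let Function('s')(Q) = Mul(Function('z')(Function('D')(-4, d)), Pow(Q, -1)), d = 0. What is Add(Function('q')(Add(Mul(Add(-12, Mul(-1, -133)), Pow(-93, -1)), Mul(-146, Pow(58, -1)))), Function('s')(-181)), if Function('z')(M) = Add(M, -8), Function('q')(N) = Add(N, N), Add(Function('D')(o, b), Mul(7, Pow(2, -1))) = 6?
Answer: Rational(-7426085, 976314) ≈ -7.6062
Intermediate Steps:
Function('D')(o, b) = Rational(5, 2) (Function('D')(o, b) = Add(Rational(-7, 2), 6) = Rational(5, 2))
Function('q')(N) = Mul(2, N)
Function('z')(M) = Add(-8, M)
Function('s')(Q) = Mul(Rational(-11, 2), Pow(Q, -1)) (Function('s')(Q) = Mul(Add(-8, Rational(5, 2)), Pow(Q, -1)) = Mul(Rational(-11, 2), Pow(Q, -1)))
Add(Function('q')(Add(Mul(Add(-12, Mul(-1, -133)), Pow(-93, -1)), Mul(-146, Pow(58, -1)))), Function('s')(-181)) = Add(Mul(2, Add(Mul(Add(-12, Mul(-1, -133)), Pow(-93, -1)), Mul(-146, Pow(58, -1)))), Mul(Rational(-11, 2), Pow(-181, -1))) = Add(Mul(2, Add(Mul(Add(-12, 133), Rational(-1, 93)), Mul(-146, Rational(1, 58)))), Mul(Rational(-11, 2), Rational(-1, 181))) = Add(Mul(2, Add(Mul(121, Rational(-1, 93)), Rational(-73, 29))), Rational(11, 362)) = Add(Mul(2, Add(Rational(-121, 93), Rational(-73, 29))), Rational(11, 362)) = Add(Mul(2, Rational(-10298, 2697)), Rational(11, 362)) = Add(Rational(-20596, 2697), Rational(11, 362)) = Rational(-7426085, 976314)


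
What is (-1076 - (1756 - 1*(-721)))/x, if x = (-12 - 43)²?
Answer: -323/275 ≈ -1.1745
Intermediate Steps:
x = 3025 (x = (-55)² = 3025)
(-1076 - (1756 - 1*(-721)))/x = (-1076 - (1756 - 1*(-721)))/3025 = (-1076 - (1756 + 721))*(1/3025) = (-1076 - 1*2477)*(1/3025) = (-1076 - 2477)*(1/3025) = -3553*1/3025 = -323/275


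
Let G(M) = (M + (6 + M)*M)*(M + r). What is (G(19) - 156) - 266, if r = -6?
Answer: 6000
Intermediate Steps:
G(M) = (-6 + M)*(M + M*(6 + M)) (G(M) = (M + (6 + M)*M)*(M - 6) = (M + M*(6 + M))*(-6 + M) = (-6 + M)*(M + M*(6 + M)))
(G(19) - 156) - 266 = (19*(-42 + 19 + 19²) - 156) - 266 = (19*(-42 + 19 + 361) - 156) - 266 = (19*338 - 156) - 266 = (6422 - 156) - 266 = 6266 - 266 = 6000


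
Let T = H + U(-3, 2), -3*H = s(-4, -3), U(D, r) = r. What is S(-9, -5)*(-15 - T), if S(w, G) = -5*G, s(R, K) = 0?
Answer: -425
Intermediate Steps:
H = 0 (H = -⅓*0 = 0)
T = 2 (T = 0 + 2 = 2)
S(-9, -5)*(-15 - T) = (-5*(-5))*(-15 - 1*2) = 25*(-15 - 2) = 25*(-17) = -425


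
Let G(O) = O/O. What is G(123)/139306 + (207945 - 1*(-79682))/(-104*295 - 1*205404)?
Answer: -20033965389/16443958852 ≈ -1.2183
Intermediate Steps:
G(O) = 1
G(123)/139306 + (207945 - 1*(-79682))/(-104*295 - 1*205404) = 1/139306 + (207945 - 1*(-79682))/(-104*295 - 1*205404) = 1*(1/139306) + (207945 + 79682)/(-30680 - 205404) = 1/139306 + 287627/(-236084) = 1/139306 + 287627*(-1/236084) = 1/139306 - 287627/236084 = -20033965389/16443958852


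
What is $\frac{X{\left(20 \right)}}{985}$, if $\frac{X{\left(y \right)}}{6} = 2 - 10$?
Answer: $- \frac{48}{985} \approx -0.048731$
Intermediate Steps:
$X{\left(y \right)} = -48$ ($X{\left(y \right)} = 6 \left(2 - 10\right) = 6 \left(-8\right) = -48$)
$\frac{X{\left(20 \right)}}{985} = - \frac{48}{985}$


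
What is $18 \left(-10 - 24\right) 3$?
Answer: $-1836$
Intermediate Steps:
$18 \left(-10 - 24\right) 3 = 18 \left(-34\right) 3 = \left(-612\right) 3 = -1836$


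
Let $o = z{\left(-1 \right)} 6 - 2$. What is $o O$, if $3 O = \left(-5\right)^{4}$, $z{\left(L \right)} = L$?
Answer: $- \frac{5000}{3} \approx -1666.7$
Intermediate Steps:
$o = -8$ ($o = \left(-1\right) 6 - 2 = -6 - 2 = -8$)
$O = \frac{625}{3}$ ($O = \frac{\left(-5\right)^{4}}{3} = \frac{1}{3} \cdot 625 = \frac{625}{3} \approx 208.33$)
$o O = \left(-8\right) \frac{625}{3} = - \frac{5000}{3}$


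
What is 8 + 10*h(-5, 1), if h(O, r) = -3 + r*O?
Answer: -72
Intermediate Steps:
h(O, r) = -3 + O*r
8 + 10*h(-5, 1) = 8 + 10*(-3 - 5*1) = 8 + 10*(-3 - 5) = 8 + 10*(-8) = 8 - 80 = -72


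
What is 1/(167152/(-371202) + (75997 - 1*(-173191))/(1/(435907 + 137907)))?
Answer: 185601/26538634686218656 ≈ 6.9936e-12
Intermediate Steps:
1/(167152/(-371202) + (75997 - 1*(-173191))/(1/(435907 + 137907))) = 1/(167152*(-1/371202) + (75997 + 173191)/(1/573814)) = 1/(-83576/185601 + 249188/(1/573814)) = 1/(-83576/185601 + 249188*573814) = 1/(-83576/185601 + 142987563032) = 1/(26538634686218656/185601) = 185601/26538634686218656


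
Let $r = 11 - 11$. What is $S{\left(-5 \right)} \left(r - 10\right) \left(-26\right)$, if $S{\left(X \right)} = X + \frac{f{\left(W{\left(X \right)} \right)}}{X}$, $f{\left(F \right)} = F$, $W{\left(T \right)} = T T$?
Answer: $-2600$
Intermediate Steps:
$W{\left(T \right)} = T^{2}$
$r = 0$
$S{\left(X \right)} = 2 X$ ($S{\left(X \right)} = X + \frac{X^{2}}{X} = X + X = 2 X$)
$S{\left(-5 \right)} \left(r - 10\right) \left(-26\right) = 2 \left(-5\right) \left(0 - 10\right) \left(-26\right) = \left(-10\right) \left(-10\right) \left(-26\right) = 100 \left(-26\right) = -2600$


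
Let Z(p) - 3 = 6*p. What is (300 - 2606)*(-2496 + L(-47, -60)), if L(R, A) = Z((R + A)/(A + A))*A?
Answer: 6911082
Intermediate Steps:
Z(p) = 3 + 6*p
L(R, A) = A*(3 + 3*(A + R)/A) (L(R, A) = (3 + 6*((R + A)/(A + A)))*A = (3 + 6*((A + R)/((2*A))))*A = (3 + 6*((A + R)*(1/(2*A))))*A = (3 + 6*((A + R)/(2*A)))*A = (3 + 3*(A + R)/A)*A = A*(3 + 3*(A + R)/A))
(300 - 2606)*(-2496 + L(-47, -60)) = (300 - 2606)*(-2496 + (3*(-47) + 6*(-60))) = -2306*(-2496 + (-141 - 360)) = -2306*(-2496 - 501) = -2306*(-2997) = 6911082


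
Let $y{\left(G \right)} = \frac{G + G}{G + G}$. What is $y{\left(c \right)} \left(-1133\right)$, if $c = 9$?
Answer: $-1133$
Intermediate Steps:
$y{\left(G \right)} = 1$ ($y{\left(G \right)} = \frac{2 G}{2 G} = 2 G \frac{1}{2 G} = 1$)
$y{\left(c \right)} \left(-1133\right) = 1 \left(-1133\right) = -1133$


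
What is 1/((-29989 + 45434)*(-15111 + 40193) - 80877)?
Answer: 1/387310613 ≈ 2.5819e-9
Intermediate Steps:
1/((-29989 + 45434)*(-15111 + 40193) - 80877) = 1/(15445*25082 - 80877) = 1/(387391490 - 80877) = 1/387310613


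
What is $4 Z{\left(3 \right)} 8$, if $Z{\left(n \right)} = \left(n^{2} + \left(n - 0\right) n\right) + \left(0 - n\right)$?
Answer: $480$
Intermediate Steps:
$Z{\left(n \right)} = - n + 2 n^{2}$ ($Z{\left(n \right)} = \left(n^{2} + \left(n + 0\right) n\right) - n = \left(n^{2} + n n\right) - n = \left(n^{2} + n^{2}\right) - n = 2 n^{2} - n = - n + 2 n^{2}$)
$4 Z{\left(3 \right)} 8 = 4 \cdot 3 \left(-1 + 2 \cdot 3\right) 8 = 4 \cdot 3 \left(-1 + 6\right) 8 = 4 \cdot 3 \cdot 5 \cdot 8 = 4 \cdot 15 \cdot 8 = 60 \cdot 8 = 480$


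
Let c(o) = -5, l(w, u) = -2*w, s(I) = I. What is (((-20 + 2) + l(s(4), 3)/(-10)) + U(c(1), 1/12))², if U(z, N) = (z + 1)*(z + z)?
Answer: 12996/25 ≈ 519.84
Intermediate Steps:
U(z, N) = 2*z*(1 + z) (U(z, N) = (1 + z)*(2*z) = 2*z*(1 + z))
(((-20 + 2) + l(s(4), 3)/(-10)) + U(c(1), 1/12))² = (((-20 + 2) - 2*4/(-10)) + 2*(-5)*(1 - 5))² = ((-18 - 8*(-⅒)) + 2*(-5)*(-4))² = ((-18 + ⅘) + 40)² = (-86/5 + 40)² = (114/5)² = 12996/25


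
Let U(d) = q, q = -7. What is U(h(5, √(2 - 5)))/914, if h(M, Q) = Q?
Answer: -7/914 ≈ -0.0076586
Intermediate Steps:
U(d) = -7
U(h(5, √(2 - 5)))/914 = -7/914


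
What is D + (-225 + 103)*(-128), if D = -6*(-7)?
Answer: 15658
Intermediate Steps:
D = 42
D + (-225 + 103)*(-128) = 42 + (-225 + 103)*(-128) = 42 - 122*(-128) = 42 + 15616 = 15658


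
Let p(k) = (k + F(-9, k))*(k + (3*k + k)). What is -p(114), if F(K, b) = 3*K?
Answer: -49590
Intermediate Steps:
p(k) = 5*k*(-27 + k) (p(k) = (k + 3*(-9))*(k + (3*k + k)) = (k - 27)*(k + 4*k) = (-27 + k)*(5*k) = 5*k*(-27 + k))
-p(114) = -5*114*(-27 + 114) = -5*114*87 = -1*49590 = -49590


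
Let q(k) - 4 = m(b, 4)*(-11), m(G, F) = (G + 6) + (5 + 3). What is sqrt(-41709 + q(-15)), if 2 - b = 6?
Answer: I*sqrt(41815) ≈ 204.49*I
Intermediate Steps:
b = -4 (b = 2 - 1*6 = 2 - 6 = -4)
m(G, F) = 14 + G (m(G, F) = (6 + G) + 8 = 14 + G)
q(k) = -106 (q(k) = 4 + (14 - 4)*(-11) = 4 + 10*(-11) = 4 - 110 = -106)
sqrt(-41709 + q(-15)) = sqrt(-41709 - 106) = sqrt(-41815) = I*sqrt(41815)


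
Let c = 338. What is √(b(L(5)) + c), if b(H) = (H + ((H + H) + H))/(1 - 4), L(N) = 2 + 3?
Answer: √2982/3 ≈ 18.203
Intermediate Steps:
L(N) = 5
b(H) = -4*H/3 (b(H) = (H + (2*H + H))/(-3) = (H + 3*H)*(-⅓) = (4*H)*(-⅓) = -4*H/3)
√(b(L(5)) + c) = √(-4/3*5 + 338) = √(-20/3 + 338) = √(994/3) = √2982/3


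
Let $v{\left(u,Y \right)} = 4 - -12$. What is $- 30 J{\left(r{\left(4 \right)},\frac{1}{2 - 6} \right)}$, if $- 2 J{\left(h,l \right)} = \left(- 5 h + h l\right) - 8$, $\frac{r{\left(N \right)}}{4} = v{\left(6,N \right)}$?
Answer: $-5160$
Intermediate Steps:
$v{\left(u,Y \right)} = 16$ ($v{\left(u,Y \right)} = 4 + 12 = 16$)
$r{\left(N \right)} = 64$ ($r{\left(N \right)} = 4 \cdot 16 = 64$)
$J{\left(h,l \right)} = 4 + \frac{5 h}{2} - \frac{h l}{2}$ ($J{\left(h,l \right)} = - \frac{\left(- 5 h + h l\right) - 8}{2} = - \frac{-8 - 5 h + h l}{2} = 4 + \frac{5 h}{2} - \frac{h l}{2}$)
$- 30 J{\left(r{\left(4 \right)},\frac{1}{2 - 6} \right)} = - 30 \left(4 + \frac{5}{2} \cdot 64 - \frac{32}{2 - 6}\right) = - 30 \left(4 + 160 - \frac{32}{-4}\right) = - 30 \left(4 + 160 - 32 \left(- \frac{1}{4}\right)\right) = - 30 \left(4 + 160 + 8\right) = \left(-30\right) 172 = -5160$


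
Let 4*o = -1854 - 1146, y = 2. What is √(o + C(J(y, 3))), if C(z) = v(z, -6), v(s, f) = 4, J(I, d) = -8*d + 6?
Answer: I*√746 ≈ 27.313*I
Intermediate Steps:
J(I, d) = 6 - 8*d
o = -750 (o = (-1854 - 1146)/4 = (¼)*(-3000) = -750)
C(z) = 4
√(o + C(J(y, 3))) = √(-750 + 4) = √(-746) = I*√746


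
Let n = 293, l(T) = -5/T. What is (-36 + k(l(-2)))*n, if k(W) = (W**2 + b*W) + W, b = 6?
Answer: -14357/4 ≈ -3589.3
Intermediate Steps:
k(W) = W**2 + 7*W (k(W) = (W**2 + 6*W) + W = W**2 + 7*W)
(-36 + k(l(-2)))*n = (-36 + (-5/(-2))*(7 - 5/(-2)))*293 = (-36 + (-5*(-1/2))*(7 - 5*(-1/2)))*293 = (-36 + 5*(7 + 5/2)/2)*293 = (-36 + (5/2)*(19/2))*293 = (-36 + 95/4)*293 = -49/4*293 = -14357/4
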